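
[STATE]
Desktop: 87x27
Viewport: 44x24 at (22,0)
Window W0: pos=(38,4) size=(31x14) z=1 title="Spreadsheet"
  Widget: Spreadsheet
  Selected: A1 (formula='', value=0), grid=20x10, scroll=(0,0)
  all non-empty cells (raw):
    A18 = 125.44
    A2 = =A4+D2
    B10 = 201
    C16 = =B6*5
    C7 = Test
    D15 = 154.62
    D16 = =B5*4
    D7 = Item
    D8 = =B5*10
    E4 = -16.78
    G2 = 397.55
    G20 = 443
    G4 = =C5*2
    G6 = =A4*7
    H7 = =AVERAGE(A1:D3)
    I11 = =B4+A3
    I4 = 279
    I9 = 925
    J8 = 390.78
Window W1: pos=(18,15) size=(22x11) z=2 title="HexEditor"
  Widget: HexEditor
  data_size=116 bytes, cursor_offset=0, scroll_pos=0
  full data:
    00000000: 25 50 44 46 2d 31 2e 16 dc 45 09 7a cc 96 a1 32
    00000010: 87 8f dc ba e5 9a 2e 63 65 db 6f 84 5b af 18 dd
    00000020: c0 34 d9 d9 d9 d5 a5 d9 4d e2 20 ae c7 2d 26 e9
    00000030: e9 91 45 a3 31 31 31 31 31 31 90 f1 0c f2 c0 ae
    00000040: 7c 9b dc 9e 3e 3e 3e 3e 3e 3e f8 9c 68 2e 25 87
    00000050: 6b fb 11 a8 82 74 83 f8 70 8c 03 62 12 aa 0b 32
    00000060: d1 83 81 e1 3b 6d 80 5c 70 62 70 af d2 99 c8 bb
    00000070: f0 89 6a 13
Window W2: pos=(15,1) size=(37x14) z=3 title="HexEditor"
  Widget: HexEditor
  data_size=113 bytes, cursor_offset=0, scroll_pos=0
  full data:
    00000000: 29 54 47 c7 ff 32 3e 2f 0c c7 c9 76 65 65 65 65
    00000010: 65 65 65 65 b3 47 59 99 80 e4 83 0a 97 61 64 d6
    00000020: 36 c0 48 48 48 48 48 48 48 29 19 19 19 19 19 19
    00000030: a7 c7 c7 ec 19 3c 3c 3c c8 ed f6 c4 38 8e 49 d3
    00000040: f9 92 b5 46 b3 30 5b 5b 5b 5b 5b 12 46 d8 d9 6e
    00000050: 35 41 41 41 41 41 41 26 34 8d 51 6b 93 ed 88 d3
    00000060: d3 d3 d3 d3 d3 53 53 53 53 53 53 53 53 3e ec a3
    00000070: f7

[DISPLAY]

                                            
━━━━━━━━━━━━━━━━━━━━━━━━━━━━━┓              
itor                         ┃              
─────────────────────────────┨              
00  29 54 47 c7 ff 32 3e 2f  ┃━━━━━━━━━━━━━━
10  65 65 65 65 b3 47 59 99  ┃              
20  36 c0 48 48 48 48 48 48  ┃──────────────
30  a7 c7 c7 ec 19 3c 3c 3c  ┃              
40  f9 92 b5 46 b3 30 5b 5b  ┃  B       C   
50  35 41 41 41 41 41 41 26  ┃--------------
60  d3 d3 d3 d3 d3 53 53 53  ┃      0       
70  f7                       ┃      0       
                             ┃      0       
                             ┃      0       
━━━━━━━━━━━━━━━━━━━━━━━━━━━━━┛      0       
━━━━━━━━━━━━━━━━━┓ 6        0       0       
xEditor          ┃ 7        0       0Test   
─────────────────┨━━━━━━━━━━━━━━━━━━━━━━━━━━
00000  25 50 44 4┃                          
00010  87 8f dc b┃                          
00020  c0 34 d9 d┃                          
00030  e9 91 45 a┃                          
00040  7c 9b dc 9┃                          
00050  6b fb 11 a┃                          


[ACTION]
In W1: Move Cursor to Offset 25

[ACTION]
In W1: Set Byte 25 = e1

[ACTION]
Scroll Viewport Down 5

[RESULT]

─────────────────────────────┨              
00  29 54 47 c7 ff 32 3e 2f  ┃━━━━━━━━━━━━━━
10  65 65 65 65 b3 47 59 99  ┃              
20  36 c0 48 48 48 48 48 48  ┃──────────────
30  a7 c7 c7 ec 19 3c 3c 3c  ┃              
40  f9 92 b5 46 b3 30 5b 5b  ┃  B       C   
50  35 41 41 41 41 41 41 26  ┃--------------
60  d3 d3 d3 d3 d3 53 53 53  ┃      0       
70  f7                       ┃      0       
                             ┃      0       
                             ┃      0       
━━━━━━━━━━━━━━━━━━━━━━━━━━━━━┛      0       
━━━━━━━━━━━━━━━━━┓ 6        0       0       
xEditor          ┃ 7        0       0Test   
─────────────────┨━━━━━━━━━━━━━━━━━━━━━━━━━━
00000  25 50 44 4┃                          
00010  87 8f dc b┃                          
00020  c0 34 d9 d┃                          
00030  e9 91 45 a┃                          
00040  7c 9b dc 9┃                          
00050  6b fb 11 a┃                          
00060  d1 83 81 e┃                          
━━━━━━━━━━━━━━━━━┛                          
                                            


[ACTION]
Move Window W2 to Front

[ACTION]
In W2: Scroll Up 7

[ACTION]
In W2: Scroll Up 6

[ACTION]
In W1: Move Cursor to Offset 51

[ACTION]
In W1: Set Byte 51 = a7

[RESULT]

─────────────────────────────┨              
00  29 54 47 c7 ff 32 3e 2f  ┃━━━━━━━━━━━━━━
10  65 65 65 65 b3 47 59 99  ┃              
20  36 c0 48 48 48 48 48 48  ┃──────────────
30  a7 c7 c7 ec 19 3c 3c 3c  ┃              
40  f9 92 b5 46 b3 30 5b 5b  ┃  B       C   
50  35 41 41 41 41 41 41 26  ┃--------------
60  d3 d3 d3 d3 d3 53 53 53  ┃      0       
70  f7                       ┃      0       
                             ┃      0       
                             ┃      0       
━━━━━━━━━━━━━━━━━━━━━━━━━━━━━┛      0       
━━━━━━━━━━━━━━━━━┓ 6        0       0       
xEditor          ┃ 7        0       0Test   
─────────────────┨━━━━━━━━━━━━━━━━━━━━━━━━━━
00000  25 50 44 4┃                          
00010  87 8f dc b┃                          
00020  c0 34 d9 d┃                          
00030  e9 91 45 A┃                          
00040  7c 9b dc 9┃                          
00050  6b fb 11 a┃                          
00060  d1 83 81 e┃                          
━━━━━━━━━━━━━━━━━┛                          
                                            


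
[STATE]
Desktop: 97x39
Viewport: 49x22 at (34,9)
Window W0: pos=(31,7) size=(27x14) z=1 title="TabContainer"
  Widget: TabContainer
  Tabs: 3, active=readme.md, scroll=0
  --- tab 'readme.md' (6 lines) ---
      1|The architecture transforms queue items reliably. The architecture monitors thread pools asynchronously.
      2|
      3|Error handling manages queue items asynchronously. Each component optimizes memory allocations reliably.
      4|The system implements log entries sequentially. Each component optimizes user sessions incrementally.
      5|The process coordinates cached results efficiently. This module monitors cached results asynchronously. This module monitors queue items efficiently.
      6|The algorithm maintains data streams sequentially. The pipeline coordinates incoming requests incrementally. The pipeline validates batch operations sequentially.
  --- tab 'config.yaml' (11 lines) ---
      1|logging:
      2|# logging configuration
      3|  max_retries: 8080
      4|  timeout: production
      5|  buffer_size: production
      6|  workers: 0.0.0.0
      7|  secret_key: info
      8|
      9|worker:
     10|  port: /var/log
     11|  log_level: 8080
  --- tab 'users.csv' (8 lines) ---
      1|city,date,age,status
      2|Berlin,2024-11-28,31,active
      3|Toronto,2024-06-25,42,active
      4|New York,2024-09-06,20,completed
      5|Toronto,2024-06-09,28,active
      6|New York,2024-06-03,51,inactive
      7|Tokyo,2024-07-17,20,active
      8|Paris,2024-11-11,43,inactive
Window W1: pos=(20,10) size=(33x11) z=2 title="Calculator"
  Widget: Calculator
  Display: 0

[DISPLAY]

───────────────────────┨                         
━━━━━━━━━━━━━━━━━━┓aml ┃                         
                  ┃────┃                         
──────────────────┨sfor┃                         
                 0┃    ┃                         
───┐              ┃s qu┃                         
 ÷ │              ┃ log┃                         
───┤              ┃es c┃                         
 × │              ┃ns d┃                         
───┤              ┃    ┃                         
 - │              ┃    ┃                         
━━━━━━━━━━━━━━━━━━┛━━━━┛                         
                                                 
                                                 
                                                 
                                                 
                                                 
                                                 
                                                 
                                                 
                                                 
                                                 


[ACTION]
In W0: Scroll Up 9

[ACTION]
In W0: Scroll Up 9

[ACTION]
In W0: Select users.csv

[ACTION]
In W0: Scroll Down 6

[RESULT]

───────────────────────┨                         
━━━━━━━━━━━━━━━━━━┓aml ┃                         
                  ┃────┃                         
──────────────────┨ctiv┃                         
                 0┃nact┃                         
───┐              ┃    ┃                         
 ÷ │              ┃    ┃                         
───┤              ┃    ┃                         
 × │              ┃    ┃                         
───┤              ┃    ┃                         
 - │              ┃    ┃                         
━━━━━━━━━━━━━━━━━━┛━━━━┛                         
                                                 
                                                 
                                                 
                                                 
                                                 
                                                 
                                                 
                                                 
                                                 
                                                 


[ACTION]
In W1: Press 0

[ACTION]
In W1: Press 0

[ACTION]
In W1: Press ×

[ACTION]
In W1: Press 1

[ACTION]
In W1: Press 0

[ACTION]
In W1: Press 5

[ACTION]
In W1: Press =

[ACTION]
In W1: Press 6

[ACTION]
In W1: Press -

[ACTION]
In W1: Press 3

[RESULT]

───────────────────────┨                         
━━━━━━━━━━━━━━━━━━┓aml ┃                         
                  ┃────┃                         
──────────────────┨ctiv┃                         
                 3┃nact┃                         
───┐              ┃    ┃                         
 ÷ │              ┃    ┃                         
───┤              ┃    ┃                         
 × │              ┃    ┃                         
───┤              ┃    ┃                         
 - │              ┃    ┃                         
━━━━━━━━━━━━━━━━━━┛━━━━┛                         
                                                 
                                                 
                                                 
                                                 
                                                 
                                                 
                                                 
                                                 
                                                 
                                                 


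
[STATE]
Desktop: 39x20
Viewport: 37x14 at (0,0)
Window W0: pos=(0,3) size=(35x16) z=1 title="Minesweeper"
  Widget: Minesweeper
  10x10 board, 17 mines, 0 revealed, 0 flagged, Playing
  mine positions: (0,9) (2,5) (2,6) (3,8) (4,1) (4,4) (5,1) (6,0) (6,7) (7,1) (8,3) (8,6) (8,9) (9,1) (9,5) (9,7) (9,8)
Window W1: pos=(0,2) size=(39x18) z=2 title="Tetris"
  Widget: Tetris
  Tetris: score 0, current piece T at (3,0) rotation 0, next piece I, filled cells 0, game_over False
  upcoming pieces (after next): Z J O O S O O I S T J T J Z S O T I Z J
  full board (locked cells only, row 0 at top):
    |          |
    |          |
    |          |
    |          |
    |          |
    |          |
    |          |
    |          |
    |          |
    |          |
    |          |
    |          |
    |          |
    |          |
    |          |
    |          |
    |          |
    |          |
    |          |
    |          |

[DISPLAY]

                                     
                                     
┏━━━━━━━━━━━━━━━━━━━━━━━━━━━━━━━━━━━━
┃ Tetris                             
┠────────────────────────────────────
┃          │Next:                    
┃          │████                     
┃          │                         
┃          │                         
┃          │                         
┃          │                         
┃          │Score:                   
┃          │0                        
┃          │                         


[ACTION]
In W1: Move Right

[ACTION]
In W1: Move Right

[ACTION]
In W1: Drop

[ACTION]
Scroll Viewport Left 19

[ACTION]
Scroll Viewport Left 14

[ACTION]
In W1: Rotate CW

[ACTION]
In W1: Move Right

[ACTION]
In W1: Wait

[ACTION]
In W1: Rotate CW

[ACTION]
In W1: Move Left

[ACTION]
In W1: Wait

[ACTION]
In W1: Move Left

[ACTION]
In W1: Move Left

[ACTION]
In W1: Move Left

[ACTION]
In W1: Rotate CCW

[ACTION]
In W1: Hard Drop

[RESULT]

                                     
                                     
┏━━━━━━━━━━━━━━━━━━━━━━━━━━━━━━━━━━━━
┃ Tetris                             
┠────────────────────────────────────
┃          │Next:                    
┃          │▓▓                       
┃          │ ▓▓                      
┃          │                         
┃          │                         
┃          │                         
┃          │Score:                   
┃          │0                        
┃          │                         


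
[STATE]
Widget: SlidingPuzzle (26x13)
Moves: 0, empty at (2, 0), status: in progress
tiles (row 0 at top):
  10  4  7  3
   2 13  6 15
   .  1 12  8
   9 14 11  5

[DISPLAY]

┌────┬────┬────┬────┐     
│ 10 │  4 │  7 │  3 │     
├────┼────┼────┼────┤     
│  2 │ 13 │  6 │ 15 │     
├────┼────┼────┼────┤     
│    │  1 │ 12 │  8 │     
├────┼────┼────┼────┤     
│  9 │ 14 │ 11 │  5 │     
└────┴────┴────┴────┘     
Moves: 0                  
                          
                          
                          


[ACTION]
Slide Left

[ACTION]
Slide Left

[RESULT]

┌────┬────┬────┬────┐     
│ 10 │  4 │  7 │  3 │     
├────┼────┼────┼────┤     
│  2 │ 13 │  6 │ 15 │     
├────┼────┼────┼────┤     
│  1 │ 12 │    │  8 │     
├────┼────┼────┼────┤     
│  9 │ 14 │ 11 │  5 │     
└────┴────┴────┴────┘     
Moves: 2                  
                          
                          
                          


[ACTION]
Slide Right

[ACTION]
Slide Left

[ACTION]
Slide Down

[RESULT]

┌────┬────┬────┬────┐     
│ 10 │  4 │  7 │  3 │     
├────┼────┼────┼────┤     
│  2 │ 13 │    │ 15 │     
├────┼────┼────┼────┤     
│  1 │ 12 │  6 │  8 │     
├────┼────┼────┼────┤     
│  9 │ 14 │ 11 │  5 │     
└────┴────┴────┴────┘     
Moves: 5                  
                          
                          
                          


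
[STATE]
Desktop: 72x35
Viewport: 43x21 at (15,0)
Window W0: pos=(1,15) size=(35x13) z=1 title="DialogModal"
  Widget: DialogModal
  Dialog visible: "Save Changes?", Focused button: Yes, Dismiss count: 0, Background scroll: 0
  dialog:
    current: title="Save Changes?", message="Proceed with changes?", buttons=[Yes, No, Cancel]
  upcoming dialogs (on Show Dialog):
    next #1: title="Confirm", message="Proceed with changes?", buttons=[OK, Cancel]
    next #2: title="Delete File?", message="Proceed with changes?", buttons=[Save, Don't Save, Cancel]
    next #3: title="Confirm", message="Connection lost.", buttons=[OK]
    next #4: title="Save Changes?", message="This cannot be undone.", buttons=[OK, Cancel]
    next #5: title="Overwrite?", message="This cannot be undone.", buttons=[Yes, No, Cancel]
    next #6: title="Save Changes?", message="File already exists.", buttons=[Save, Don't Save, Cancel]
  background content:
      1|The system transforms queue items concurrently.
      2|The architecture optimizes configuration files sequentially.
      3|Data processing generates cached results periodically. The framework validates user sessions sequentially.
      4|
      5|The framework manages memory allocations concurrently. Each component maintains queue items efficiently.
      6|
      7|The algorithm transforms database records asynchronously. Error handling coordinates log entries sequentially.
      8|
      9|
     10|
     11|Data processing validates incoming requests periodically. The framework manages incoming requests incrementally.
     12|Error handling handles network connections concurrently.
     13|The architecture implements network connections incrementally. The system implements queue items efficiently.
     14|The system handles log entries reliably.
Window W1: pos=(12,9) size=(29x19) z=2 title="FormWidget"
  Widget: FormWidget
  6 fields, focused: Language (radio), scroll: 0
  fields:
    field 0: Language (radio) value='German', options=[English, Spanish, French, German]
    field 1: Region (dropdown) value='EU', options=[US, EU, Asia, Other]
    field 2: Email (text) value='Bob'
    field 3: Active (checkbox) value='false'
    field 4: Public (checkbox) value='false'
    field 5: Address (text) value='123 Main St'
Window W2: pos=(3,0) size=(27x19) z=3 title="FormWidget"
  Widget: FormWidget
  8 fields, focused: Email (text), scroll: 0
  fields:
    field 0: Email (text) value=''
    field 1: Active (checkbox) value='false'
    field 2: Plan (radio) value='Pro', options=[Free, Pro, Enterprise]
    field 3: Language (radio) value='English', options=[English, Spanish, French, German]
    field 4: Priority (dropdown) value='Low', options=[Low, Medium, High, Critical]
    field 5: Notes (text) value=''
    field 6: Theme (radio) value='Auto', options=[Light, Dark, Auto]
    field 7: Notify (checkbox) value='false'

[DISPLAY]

━━━━━━━━━━━━━━┓                            
              ┃                            
──────────────┨                            
   [         ]┃                            
   [ ]        ┃                            
   ( ) Free  (┃                            
   (●) English┃                            
   [Low     ▼]┃                            
   [         ]┃                            
   ( ) Light  ┃━━━━━━━━━━┓                 
   [ ]        ┃          ┃                 
              ┃──────────┨                 
              ┃ English  ┃                 
              ┃        ▼]┃                 
              ┃b        ]┃                 
              ┃          ┃                 
              ┃          ┃                 
              ┃3 Main St]┃                 
━━━━━━━━━━━━━━┛          ┃                 
                         ┃                 
                         ┃                 


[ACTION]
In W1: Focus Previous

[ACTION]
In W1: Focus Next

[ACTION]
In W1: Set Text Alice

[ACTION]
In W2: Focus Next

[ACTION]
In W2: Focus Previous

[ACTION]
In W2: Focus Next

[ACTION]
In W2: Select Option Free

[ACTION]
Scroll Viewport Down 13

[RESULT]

              ┃        ▼]┃                 
              ┃b        ]┃                 
              ┃          ┃                 
              ┃          ┃                 
              ┃3 Main St]┃                 
━━━━━━━━━━━━━━┛          ┃                 
                         ┃                 
                         ┃                 
                         ┃                 
                         ┃                 
                         ┃                 
                         ┃                 
                         ┃                 
                         ┃                 
━━━━━━━━━━━━━━━━━━━━━━━━━┛                 
                                           
                                           
                                           
                                           
                                           
                                           


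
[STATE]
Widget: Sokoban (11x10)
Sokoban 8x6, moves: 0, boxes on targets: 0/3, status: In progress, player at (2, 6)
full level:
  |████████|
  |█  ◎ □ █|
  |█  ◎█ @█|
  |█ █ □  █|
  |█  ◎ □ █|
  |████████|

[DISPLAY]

████████   
█  ◎ □ █   
█  ◎█ @█   
█ █ □  █   
█  ◎ □ █   
████████   
Moves: 0  0
           
           
           


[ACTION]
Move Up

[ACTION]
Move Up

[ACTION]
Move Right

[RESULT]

████████   
█  ◎ □@█   
█  ◎█  █   
█ █ □  █   
█  ◎ □ █   
████████   
Moves: 1  0
           
           
           


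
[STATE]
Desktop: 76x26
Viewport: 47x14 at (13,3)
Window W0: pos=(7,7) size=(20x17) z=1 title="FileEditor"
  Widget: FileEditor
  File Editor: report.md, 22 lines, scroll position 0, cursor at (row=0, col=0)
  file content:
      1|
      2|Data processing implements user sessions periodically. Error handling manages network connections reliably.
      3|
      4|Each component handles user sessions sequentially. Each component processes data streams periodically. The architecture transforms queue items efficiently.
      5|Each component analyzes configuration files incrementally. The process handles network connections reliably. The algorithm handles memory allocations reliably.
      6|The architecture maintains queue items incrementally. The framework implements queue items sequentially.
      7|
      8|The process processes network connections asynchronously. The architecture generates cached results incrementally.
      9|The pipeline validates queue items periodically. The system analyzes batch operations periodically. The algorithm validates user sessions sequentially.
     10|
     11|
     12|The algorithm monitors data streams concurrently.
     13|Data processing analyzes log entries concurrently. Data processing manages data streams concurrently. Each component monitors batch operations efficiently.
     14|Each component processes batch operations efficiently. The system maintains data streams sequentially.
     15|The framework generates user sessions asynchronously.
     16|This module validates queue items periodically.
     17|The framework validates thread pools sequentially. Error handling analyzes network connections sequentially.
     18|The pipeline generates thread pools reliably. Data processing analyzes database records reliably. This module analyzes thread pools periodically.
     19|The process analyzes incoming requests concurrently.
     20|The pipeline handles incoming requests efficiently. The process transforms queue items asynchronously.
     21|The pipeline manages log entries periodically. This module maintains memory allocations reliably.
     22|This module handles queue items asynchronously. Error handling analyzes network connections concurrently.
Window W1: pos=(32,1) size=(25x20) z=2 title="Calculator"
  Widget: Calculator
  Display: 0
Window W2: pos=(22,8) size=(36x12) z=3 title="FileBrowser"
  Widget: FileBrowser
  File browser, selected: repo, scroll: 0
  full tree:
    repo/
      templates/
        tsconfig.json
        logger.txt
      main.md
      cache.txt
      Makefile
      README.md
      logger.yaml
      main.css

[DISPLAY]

                   ┠───────────────────────┨   
                   ┃                      0┃   
                   ┃┌───┬───┬───┬───┐      ┃   
                   ┃│ 7 │ 8 │ 9 │ ÷ │      ┃   
━━━━━━━━━━━━━┓     ┃├───┼───┼───┼───┤      ┃   
Editor   ┏━━━━━━━━━━━━━━━━━━━━━━━━━━━━━━━━━━┓  
─────────┃ FileBrowser                      ┃  
         ┠──────────────────────────────────┨  
processin┃> [-] repo/                       ┃  
         ┃    [+] templates/                ┃  
component┃    main.md                       ┃  
component┃    cache.txt                     ┃  
rchitectu┃    Makefile                      ┃  
         ┃    README.md                     ┃  


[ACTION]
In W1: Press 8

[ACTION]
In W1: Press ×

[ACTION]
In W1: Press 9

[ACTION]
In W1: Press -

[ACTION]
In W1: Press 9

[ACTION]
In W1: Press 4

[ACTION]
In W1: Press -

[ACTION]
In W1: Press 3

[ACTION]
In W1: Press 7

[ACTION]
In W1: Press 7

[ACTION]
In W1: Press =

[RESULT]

                   ┠───────────────────────┨   
                   ┃                   -399┃   
                   ┃┌───┬───┬───┬───┐      ┃   
                   ┃│ 7 │ 8 │ 9 │ ÷ │      ┃   
━━━━━━━━━━━━━┓     ┃├───┼───┼───┼───┤      ┃   
Editor   ┏━━━━━━━━━━━━━━━━━━━━━━━━━━━━━━━━━━┓  
─────────┃ FileBrowser                      ┃  
         ┠──────────────────────────────────┨  
processin┃> [-] repo/                       ┃  
         ┃    [+] templates/                ┃  
component┃    main.md                       ┃  
component┃    cache.txt                     ┃  
rchitectu┃    Makefile                      ┃  
         ┃    README.md                     ┃  


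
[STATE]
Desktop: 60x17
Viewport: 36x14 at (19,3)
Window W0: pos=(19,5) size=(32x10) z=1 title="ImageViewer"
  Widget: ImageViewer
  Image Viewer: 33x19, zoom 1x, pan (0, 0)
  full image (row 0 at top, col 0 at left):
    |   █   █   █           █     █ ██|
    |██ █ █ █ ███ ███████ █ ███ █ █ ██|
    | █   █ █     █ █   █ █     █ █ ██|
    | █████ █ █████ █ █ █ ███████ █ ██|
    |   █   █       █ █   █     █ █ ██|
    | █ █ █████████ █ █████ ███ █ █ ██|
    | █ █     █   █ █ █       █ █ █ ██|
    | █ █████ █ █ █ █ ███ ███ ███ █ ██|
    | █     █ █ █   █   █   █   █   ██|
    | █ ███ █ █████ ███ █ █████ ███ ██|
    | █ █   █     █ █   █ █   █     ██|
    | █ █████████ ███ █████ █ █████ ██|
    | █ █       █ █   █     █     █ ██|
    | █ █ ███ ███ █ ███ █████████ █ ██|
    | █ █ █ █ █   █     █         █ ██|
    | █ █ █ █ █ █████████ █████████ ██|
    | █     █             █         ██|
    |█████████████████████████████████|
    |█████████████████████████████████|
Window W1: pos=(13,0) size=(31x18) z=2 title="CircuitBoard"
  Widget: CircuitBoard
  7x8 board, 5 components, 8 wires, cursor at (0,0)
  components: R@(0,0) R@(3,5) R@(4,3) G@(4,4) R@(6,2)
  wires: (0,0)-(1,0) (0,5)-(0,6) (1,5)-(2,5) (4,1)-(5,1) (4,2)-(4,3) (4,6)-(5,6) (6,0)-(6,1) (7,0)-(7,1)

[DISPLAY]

1 2 3 4 5 6             ┃           
]                  · ─ ·┃           
                        ┃━━━━━━┓    
                   ·    ┃      ┃    
                   │    ┃──────┨    
                   ·    ┃     █┃    
                        ┃██ █ █┃    
                   R    ┃   █ █┃    
                        ┃████ █┃    
   ·   · ─ R   G       ·┃   █ █┃    
   │                   │┃██ █ █┃    
   ·                   ·┃━━━━━━┛    
                        ┃           
 ─ ·   R                ┃           


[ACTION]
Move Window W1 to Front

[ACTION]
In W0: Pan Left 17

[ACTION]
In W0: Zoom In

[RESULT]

1 2 3 4 5 6             ┃           
]                  · ─ ·┃           
                        ┃━━━━━━┓    
                   ·    ┃      ┃    
                   │    ┃──────┨    
                   ·    ┃      ┃    
                        ┃      ┃    
                   R    ┃  ████┃    
                        ┃  ████┃    
   ·   · ─ R   G       ·┃  ██  ┃    
   │                   │┃  ██  ┃    
   ·                   ·┃━━━━━━┛    
                        ┃           
 ─ ·   R                ┃           


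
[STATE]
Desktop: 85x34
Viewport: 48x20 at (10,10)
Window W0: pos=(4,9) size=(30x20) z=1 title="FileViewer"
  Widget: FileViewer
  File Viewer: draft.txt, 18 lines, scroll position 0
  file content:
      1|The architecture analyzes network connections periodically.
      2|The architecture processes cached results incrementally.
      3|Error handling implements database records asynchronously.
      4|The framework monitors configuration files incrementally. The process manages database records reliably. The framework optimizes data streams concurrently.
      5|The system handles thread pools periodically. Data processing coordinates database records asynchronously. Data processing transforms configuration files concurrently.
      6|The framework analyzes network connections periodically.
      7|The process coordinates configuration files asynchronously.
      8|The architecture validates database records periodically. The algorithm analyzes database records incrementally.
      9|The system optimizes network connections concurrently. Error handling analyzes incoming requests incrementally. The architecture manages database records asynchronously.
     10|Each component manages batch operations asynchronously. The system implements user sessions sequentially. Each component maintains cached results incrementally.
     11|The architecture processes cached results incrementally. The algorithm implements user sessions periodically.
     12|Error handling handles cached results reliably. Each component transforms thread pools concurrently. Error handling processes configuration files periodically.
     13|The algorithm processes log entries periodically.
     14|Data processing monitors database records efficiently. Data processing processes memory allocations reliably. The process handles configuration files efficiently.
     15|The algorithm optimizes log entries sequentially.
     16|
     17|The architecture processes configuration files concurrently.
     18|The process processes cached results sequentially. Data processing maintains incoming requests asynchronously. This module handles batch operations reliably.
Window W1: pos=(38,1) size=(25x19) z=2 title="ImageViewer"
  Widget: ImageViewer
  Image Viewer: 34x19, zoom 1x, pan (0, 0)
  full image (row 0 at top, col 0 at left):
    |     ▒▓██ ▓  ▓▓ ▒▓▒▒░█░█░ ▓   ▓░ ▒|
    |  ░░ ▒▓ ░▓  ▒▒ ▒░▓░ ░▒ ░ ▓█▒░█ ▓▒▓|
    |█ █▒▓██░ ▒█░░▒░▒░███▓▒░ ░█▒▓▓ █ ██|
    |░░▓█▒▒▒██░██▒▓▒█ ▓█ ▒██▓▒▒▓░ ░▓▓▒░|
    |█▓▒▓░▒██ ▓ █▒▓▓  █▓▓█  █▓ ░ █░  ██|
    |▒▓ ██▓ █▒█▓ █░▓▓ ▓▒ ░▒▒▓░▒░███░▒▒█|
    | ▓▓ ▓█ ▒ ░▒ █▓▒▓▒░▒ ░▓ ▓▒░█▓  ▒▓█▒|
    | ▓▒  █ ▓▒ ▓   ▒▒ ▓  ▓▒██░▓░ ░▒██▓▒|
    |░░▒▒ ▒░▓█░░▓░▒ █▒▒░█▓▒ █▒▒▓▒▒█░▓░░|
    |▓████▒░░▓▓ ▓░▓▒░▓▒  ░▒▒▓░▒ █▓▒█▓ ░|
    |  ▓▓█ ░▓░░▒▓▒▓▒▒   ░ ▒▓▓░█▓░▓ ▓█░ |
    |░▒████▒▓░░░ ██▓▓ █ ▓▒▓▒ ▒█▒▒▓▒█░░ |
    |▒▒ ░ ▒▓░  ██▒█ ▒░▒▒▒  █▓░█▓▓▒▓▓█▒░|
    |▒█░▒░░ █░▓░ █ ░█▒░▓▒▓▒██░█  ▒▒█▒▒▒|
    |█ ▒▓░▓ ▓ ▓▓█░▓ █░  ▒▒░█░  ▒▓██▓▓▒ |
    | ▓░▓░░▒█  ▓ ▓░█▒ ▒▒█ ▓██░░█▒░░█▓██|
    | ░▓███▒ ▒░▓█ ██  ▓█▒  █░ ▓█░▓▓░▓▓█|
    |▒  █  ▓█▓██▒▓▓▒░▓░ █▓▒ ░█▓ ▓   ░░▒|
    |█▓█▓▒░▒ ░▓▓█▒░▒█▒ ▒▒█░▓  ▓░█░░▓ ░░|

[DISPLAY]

Viewer                 ┃    ┃ ▓▓ ▓█ ▒ ░▒ █▓▒▓▒░▒
───────────────────────┨    ┃ ▓▒  █ ▓▒ ▓   ▒▒ ▓ 
rchitecture analyzes n▲┃    ┃░░▒▒ ▒░▓█░░▓░▒ █▒▒░
rchitecture processes █┃    ┃▓████▒░░▓▓ ▓░▓▒░▓▒ 
 handling implements d░┃    ┃  ▓▓█ ░▓░░▒▓▒▓▒▒   
ramework monitors conf░┃    ┃░▒████▒▓░░░ ██▓▓ █ 
ystem handles thread p░┃    ┃▒▒ ░ ▒▓░  ██▒█ ▒░▒▒
ramework analyzes netw░┃    ┃▒█░▒░░ █░▓░ █ ░█▒░▓
rocess coordinates con░┃    ┃█ ▒▓░▓ ▓ ▓▓█░▓ █░  
rchitecture validates ░┃    ┗━━━━━━━━━━━━━━━━━━━
ystem optimizes networ░┃                        
component manages batc░┃                        
rchitecture processes ░┃                        
 handling handles cach░┃                        
lgorithm processes log░┃                        
processing monitors da░┃                        
lgorithm optimizes log░┃                        
                      ▼┃                        
━━━━━━━━━━━━━━━━━━━━━━━┛                        
                                                


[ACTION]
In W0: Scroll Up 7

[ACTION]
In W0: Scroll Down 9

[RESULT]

Viewer                 ┃    ┃ ▓▓ ▓█ ▒ ░▒ █▓▒▓▒░▒
───────────────────────┨    ┃ ▓▒  █ ▓▒ ▓   ▒▒ ▓ 
 handling implements d▲┃    ┃░░▒▒ ▒░▓█░░▓░▒ █▒▒░
ramework monitors conf░┃    ┃▓████▒░░▓▓ ▓░▓▒░▓▒ 
ystem handles thread p░┃    ┃  ▓▓█ ░▓░░▒▓▒▓▒▒   
ramework analyzes netw░┃    ┃░▒████▒▓░░░ ██▓▓ █ 
rocess coordinates con░┃    ┃▒▒ ░ ▒▓░  ██▒█ ▒░▒▒
rchitecture validates ░┃    ┃▒█░▒░░ █░▓░ █ ░█▒░▓
ystem optimizes networ░┃    ┃█ ▒▓░▓ ▓ ▓▓█░▓ █░  
component manages batc░┃    ┗━━━━━━━━━━━━━━━━━━━
rchitecture processes ░┃                        
 handling handles cach░┃                        
lgorithm processes log░┃                        
processing monitors da░┃                        
lgorithm optimizes log░┃                        
                      ░┃                        
rchitecture processes █┃                        
rocess processes cache▼┃                        
━━━━━━━━━━━━━━━━━━━━━━━┛                        
                                                


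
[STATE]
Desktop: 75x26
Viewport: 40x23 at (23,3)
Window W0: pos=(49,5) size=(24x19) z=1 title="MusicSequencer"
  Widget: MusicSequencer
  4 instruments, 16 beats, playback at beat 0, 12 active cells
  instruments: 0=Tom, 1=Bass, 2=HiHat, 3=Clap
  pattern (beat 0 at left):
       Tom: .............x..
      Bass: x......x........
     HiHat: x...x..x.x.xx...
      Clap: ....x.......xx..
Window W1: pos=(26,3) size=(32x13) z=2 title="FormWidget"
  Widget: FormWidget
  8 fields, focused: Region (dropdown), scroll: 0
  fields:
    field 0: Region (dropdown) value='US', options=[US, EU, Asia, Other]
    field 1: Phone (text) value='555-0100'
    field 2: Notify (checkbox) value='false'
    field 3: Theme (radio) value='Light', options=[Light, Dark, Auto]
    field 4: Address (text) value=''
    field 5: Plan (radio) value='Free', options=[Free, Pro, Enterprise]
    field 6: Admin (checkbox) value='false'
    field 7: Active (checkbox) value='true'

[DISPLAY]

   ┏━━━━━━━━━━━━━━━━━━━━━━━━━━━━━━┓     
   ┃ FormWidget                   ┃     
   ┠──────────────────────────────┨━━━━━
   ┃> Region:     [US           ▼]┃quenc
   ┃  Phone:      [555-0100      ]┃─────
   ┃  Notify:     [ ]             ┃23456
   ┃  Theme:      (●) Light  ( ) D┃·····
   ┃  Address:    [              ]┃·····
   ┃  Plan:       (●) Free  ( ) Pr┃··█··
   ┃  Admin:      [ ]             ┃··█··
   ┃  Active:     [x]             ┃     
   ┃                              ┃     
   ┗━━━━━━━━━━━━━━━━━━━━━━━━━━━━━━┛     
                          ┃             
                          ┃             
                          ┃             
                          ┃             
                          ┃             
                          ┃             
                          ┃             
                          ┗━━━━━━━━━━━━━
                                        
                                        


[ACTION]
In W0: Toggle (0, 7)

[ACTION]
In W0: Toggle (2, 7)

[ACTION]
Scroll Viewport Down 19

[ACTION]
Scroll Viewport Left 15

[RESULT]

                  ┏━━━━━━━━━━━━━━━━━━━━━
                  ┃ FormWidget          
                  ┠─────────────────────
                  ┃> Region:     [US    
                  ┃  Phone:      [555-01
                  ┃  Notify:     [ ]    
                  ┃  Theme:      (●) Lig
                  ┃  Address:    [      
                  ┃  Plan:       (●) Fre
                  ┃  Admin:      [ ]    
                  ┃  Active:     [x]    
                  ┃                     
                  ┗━━━━━━━━━━━━━━━━━━━━━
                                        
                                        
                                        
                                        
                                        
                                        
                                        
                                        
                                        
                                        
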